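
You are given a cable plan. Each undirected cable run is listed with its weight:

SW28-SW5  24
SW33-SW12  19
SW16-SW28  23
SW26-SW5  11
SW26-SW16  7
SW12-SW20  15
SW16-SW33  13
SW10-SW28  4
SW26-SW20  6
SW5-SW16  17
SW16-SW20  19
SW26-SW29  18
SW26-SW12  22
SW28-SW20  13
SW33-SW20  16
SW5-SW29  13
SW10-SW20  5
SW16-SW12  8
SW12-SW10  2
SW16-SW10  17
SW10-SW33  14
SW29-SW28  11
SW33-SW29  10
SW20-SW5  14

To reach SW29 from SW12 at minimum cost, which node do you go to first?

SW10

Compare a few routes:
SW12 → SW10 → SW33 → SW29: 2+14+10 = 26
SW12 → SW10 → SW28 → SW29: 2+4+11 = 17
SW12 → SW33 → SW29: 19+10 = 29
The minimum is 17 via SW12 → SW10 → SW28 → SW29.
So from SW12 the first move is to SW10.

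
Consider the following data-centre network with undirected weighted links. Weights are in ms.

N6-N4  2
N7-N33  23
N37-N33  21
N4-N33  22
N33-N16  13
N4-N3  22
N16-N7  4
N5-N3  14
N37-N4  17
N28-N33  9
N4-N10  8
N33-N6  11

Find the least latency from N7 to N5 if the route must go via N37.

91 ms

Best N7 to N37: N7–N16–N33–N37 costing 38
Best N37 to N5: N37–N4–N3–N5 costing 53
Total via N37: 38 + 53 = 91 ms.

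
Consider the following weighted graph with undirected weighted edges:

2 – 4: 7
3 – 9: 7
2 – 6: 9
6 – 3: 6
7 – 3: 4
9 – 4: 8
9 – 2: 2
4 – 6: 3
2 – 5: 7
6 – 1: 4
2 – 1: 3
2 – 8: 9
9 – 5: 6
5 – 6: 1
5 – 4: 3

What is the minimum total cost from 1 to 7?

14

Settle nodes by increasing distance from 1:
1: 0
2: 3  (via 1)
6: 4  (via 1)
5: 5  (via 6)
9: 5  (via 2)
4: 7  (via 6)
3: 10  (via 6)
8: 12  (via 2)
7: 14  (via 3)
Shortest route: 1–6–3–7 = 14.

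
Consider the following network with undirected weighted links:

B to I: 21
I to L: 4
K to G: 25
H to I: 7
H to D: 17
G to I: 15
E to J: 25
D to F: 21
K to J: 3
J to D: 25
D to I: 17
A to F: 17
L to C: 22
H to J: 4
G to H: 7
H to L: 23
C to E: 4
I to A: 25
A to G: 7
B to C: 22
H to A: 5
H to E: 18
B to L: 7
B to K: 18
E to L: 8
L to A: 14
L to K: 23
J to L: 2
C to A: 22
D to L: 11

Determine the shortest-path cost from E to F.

Settle nodes by increasing distance from E:
E: 0
C: 4  (via E)
L: 8  (via E)
J: 10  (via L)
I: 12  (via L)
K: 13  (via J)
H: 14  (via J)
B: 15  (via L)
A: 19  (via H)
D: 19  (via L)
G: 21  (via H)
F: 36  (via A)
Shortest route: E → L → J → H → A → F = 36.

36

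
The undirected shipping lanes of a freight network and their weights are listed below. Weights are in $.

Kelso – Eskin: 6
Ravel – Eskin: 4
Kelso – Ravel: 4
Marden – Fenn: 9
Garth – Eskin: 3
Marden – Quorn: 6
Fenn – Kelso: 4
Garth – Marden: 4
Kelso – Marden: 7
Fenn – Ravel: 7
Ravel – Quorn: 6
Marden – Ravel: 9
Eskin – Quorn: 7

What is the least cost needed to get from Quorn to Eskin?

$7

Running Dijkstra from Quorn:
Quorn: 0
Marden: 6  (via Quorn)
Ravel: 6  (via Quorn)
Eskin: 7  (via Quorn)
Shortest route: Quorn–Eskin = $7.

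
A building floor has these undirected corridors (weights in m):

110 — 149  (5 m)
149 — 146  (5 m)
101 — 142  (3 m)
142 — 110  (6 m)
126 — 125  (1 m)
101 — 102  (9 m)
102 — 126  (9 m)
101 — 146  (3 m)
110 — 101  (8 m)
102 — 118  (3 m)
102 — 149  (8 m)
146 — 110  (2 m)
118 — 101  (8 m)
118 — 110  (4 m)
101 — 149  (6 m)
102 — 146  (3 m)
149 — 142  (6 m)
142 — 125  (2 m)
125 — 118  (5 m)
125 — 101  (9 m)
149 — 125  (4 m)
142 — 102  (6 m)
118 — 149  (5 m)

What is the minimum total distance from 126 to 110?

Enumerating some paths:
126 → 125 → 142 → 110: 1+2+6 = 9
126 → 125 → 142 → 101 → 146 → 110: 1+2+3+3+2 = 11
126 → 125 → 118 → 110: 1+5+4 = 10
126 → 125 → 149 → 110: 1+4+5 = 10
The minimum is 9 m via 126 → 125 → 142 → 110.

9 m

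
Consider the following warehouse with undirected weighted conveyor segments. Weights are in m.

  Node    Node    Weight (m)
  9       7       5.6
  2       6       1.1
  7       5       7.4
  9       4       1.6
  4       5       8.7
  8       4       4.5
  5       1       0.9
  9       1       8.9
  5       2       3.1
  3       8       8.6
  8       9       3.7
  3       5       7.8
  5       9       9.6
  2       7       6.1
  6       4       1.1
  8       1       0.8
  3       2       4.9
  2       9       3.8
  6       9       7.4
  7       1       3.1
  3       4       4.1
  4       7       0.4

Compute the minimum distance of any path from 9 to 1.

Candidate routes:
9 - 4 - 6 - 2 - 5 - 1: 1.6+1.1+1.1+3.1+0.9 = 7.8
9 - 4 - 7 - 1: 1.6+0.4+3.1 = 5.1
9 - 8 - 1: 3.7+0.8 = 4.5
9 - 4 - 8 - 1: 1.6+4.5+0.8 = 6.9
The minimum is 4.5 m via 9 - 8 - 1.

4.5 m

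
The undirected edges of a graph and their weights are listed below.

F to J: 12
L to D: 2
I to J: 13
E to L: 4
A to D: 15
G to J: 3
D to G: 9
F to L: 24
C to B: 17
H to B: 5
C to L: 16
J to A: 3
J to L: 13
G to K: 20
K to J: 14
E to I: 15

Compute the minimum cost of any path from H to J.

Running Dijkstra from H:
H: 0
B: 5  (via H)
C: 22  (via B)
L: 38  (via C)
D: 40  (via L)
E: 42  (via L)
G: 49  (via D)
J: 51  (via L)
Shortest route: H–B–C–L–J = 51.

51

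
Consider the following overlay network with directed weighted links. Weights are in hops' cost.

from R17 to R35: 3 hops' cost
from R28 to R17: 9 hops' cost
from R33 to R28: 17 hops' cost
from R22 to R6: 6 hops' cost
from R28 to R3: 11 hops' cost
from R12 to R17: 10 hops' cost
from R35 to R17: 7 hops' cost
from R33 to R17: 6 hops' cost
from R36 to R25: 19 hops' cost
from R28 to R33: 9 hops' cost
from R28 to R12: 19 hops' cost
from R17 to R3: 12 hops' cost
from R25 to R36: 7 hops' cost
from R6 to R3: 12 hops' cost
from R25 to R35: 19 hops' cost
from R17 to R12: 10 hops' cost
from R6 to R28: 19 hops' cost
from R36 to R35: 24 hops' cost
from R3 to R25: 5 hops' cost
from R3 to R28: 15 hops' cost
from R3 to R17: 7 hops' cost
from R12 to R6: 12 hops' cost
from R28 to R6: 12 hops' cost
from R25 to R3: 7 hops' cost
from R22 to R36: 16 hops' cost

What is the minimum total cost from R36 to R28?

41 hops' cost

Candidate routes:
R36 - R35 - R17 - R12 - R6 - R28: 24+7+10+12+19 = 72
R36 - R25 - R35 - R17 - R3 - R28: 19+19+7+12+15 = 72
R36 - R25 - R3 - R28: 19+7+15 = 41
R36 - R35 - R17 - R3 - R28: 24+7+12+15 = 58
The minimum is 41 hops' cost via R36 - R25 - R3 - R28.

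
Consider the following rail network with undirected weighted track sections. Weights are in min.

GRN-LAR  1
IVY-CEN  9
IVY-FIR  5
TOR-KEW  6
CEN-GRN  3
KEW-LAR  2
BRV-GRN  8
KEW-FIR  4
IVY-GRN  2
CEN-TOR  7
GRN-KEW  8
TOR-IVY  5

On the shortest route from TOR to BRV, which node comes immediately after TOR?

Candidate routes:
TOR - CEN - GRN - BRV: 7+3+8 = 18
TOR - KEW - LAR - GRN - BRV: 6+2+1+8 = 17
TOR - IVY - GRN - BRV: 5+2+8 = 15
Cheapest is TOR - IVY - GRN - BRV at 15 min.
So from TOR the first move is to IVY.

IVY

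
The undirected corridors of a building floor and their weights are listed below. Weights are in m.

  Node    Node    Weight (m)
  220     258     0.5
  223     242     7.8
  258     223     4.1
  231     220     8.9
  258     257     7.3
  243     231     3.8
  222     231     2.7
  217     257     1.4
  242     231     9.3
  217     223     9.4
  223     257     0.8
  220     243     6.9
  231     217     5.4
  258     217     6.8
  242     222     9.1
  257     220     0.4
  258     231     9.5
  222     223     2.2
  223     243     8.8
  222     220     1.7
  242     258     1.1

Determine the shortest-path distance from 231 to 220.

Compare a few routes:
231 → 222 → 220: 2.7+1.7 = 4.4
231 → 222 → 223 → 257 → 220: 2.7+2.2+0.8+0.4 = 6.1
The minimum is 4.4 m via 231 → 222 → 220.

4.4 m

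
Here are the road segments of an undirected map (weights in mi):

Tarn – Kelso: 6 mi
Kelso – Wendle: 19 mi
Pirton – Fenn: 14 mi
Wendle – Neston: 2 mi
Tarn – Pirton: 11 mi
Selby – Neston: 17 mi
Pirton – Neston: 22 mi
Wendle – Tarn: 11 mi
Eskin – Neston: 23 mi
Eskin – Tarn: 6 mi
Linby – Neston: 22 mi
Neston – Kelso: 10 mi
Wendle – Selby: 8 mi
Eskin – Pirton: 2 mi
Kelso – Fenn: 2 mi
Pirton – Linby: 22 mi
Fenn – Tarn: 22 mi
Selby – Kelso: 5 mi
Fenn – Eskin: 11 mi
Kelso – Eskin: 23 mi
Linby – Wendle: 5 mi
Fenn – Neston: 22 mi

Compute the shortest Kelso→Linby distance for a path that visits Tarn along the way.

22 mi

Shortest Kelso→Tarn: Kelso → Tarn = 6
Best Tarn to Linby: Tarn → Wendle → Linby costing 16
Total via Tarn: 6 + 16 = 22 mi.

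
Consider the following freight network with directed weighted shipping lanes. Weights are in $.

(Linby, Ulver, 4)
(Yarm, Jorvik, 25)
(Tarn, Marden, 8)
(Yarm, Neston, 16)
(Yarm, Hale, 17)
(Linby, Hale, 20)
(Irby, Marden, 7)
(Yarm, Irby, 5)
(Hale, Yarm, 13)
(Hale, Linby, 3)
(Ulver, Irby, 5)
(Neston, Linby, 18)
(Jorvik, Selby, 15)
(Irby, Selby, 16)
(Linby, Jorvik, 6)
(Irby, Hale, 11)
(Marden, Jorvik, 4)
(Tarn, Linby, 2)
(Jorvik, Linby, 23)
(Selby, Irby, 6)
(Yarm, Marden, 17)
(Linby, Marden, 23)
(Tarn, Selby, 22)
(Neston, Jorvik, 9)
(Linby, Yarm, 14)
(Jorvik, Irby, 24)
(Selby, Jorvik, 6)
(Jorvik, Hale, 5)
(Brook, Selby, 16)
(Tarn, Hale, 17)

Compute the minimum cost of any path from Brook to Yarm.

Candidate routes:
Brook–Selby–Irby–Hale–Linby–Yarm: 16+6+11+3+14 = 50
Brook–Selby–Irby–Hale–Yarm: 16+6+11+13 = 46
Brook–Selby–Jorvik–Hale–Yarm: 16+6+5+13 = 40
Brook–Selby–Jorvik–Hale–Linby–Yarm: 16+6+5+3+14 = 44
Cheapest is Brook–Selby–Jorvik–Hale–Yarm at $40.

$40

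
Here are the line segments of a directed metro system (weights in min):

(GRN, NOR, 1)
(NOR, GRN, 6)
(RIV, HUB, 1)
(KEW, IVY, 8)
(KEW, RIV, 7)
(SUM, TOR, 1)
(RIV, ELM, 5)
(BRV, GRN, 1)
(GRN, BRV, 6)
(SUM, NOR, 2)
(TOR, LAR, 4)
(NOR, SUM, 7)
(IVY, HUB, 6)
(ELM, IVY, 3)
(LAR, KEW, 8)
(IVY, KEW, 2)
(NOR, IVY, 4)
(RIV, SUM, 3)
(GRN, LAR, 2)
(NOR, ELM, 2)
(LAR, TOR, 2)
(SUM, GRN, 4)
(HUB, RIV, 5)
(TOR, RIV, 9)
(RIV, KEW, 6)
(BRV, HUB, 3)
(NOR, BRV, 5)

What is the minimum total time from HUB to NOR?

Settle nodes by increasing distance from HUB:
HUB: 0
RIV: 5  (via HUB)
SUM: 8  (via RIV)
TOR: 9  (via SUM)
ELM: 10  (via RIV)
NOR: 10  (via SUM)
Shortest route: HUB–RIV–SUM–NOR = 10 min.

10 min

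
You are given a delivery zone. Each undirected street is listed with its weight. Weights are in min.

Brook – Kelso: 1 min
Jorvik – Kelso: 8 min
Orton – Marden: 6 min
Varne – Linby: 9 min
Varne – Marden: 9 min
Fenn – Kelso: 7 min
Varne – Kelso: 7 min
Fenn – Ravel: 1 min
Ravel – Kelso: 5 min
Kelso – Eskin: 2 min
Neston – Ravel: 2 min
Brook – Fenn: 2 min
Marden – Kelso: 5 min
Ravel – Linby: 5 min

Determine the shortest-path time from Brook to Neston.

Enumerating some paths:
Brook–Fenn–Ravel–Neston: 2+1+2 = 5
Brook–Kelso–Ravel–Neston: 1+5+2 = 8
Cheapest is Brook–Fenn–Ravel–Neston at 5 min.

5 min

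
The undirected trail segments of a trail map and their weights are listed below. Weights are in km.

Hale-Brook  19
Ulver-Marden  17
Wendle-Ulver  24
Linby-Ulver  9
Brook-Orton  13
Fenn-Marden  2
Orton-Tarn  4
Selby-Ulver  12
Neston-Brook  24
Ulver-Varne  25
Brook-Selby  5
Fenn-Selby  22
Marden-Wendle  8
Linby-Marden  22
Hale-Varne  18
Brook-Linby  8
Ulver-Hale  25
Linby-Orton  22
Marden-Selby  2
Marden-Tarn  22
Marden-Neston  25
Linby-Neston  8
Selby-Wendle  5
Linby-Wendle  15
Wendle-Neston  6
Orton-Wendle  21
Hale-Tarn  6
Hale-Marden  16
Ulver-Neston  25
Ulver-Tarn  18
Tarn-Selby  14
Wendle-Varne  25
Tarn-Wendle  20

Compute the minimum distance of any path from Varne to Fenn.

34 km

Shortest distances from Varne:
Varne: 0
Hale: 18  (via Varne)
Tarn: 24  (via Hale)
Wendle: 25  (via Varne)
Ulver: 25  (via Varne)
Orton: 28  (via Tarn)
Selby: 30  (via Wendle)
Neston: 31  (via Wendle)
Marden: 32  (via Selby)
Fenn: 34  (via Marden)
Shortest route: Varne → Wendle → Selby → Marden → Fenn = 34 km.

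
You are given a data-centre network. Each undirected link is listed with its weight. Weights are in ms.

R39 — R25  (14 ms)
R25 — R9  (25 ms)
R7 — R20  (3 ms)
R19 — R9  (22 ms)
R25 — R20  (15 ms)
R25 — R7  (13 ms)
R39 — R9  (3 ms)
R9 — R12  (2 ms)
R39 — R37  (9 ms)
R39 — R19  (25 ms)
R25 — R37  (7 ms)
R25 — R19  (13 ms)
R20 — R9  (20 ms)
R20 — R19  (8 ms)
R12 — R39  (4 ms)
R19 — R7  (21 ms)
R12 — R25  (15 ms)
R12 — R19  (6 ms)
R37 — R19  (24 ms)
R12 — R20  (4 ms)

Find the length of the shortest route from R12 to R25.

Shortest distances from R12:
R12: 0
R9: 2  (via R12)
R20: 4  (via R12)
R39: 4  (via R12)
R19: 6  (via R12)
R7: 7  (via R20)
R37: 13  (via R39)
R25: 15  (via R12)
Shortest route: R12 → R25 = 15 ms.

15 ms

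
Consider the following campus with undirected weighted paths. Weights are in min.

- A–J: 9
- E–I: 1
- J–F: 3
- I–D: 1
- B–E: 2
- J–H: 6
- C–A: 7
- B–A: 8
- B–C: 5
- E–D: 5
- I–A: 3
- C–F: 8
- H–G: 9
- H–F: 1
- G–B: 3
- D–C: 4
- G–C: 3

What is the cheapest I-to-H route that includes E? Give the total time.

15 min

Shortest I→E: I–E = 1
Best E to H: E–B–G–H costing 14
Total via E: 1 + 14 = 15 min.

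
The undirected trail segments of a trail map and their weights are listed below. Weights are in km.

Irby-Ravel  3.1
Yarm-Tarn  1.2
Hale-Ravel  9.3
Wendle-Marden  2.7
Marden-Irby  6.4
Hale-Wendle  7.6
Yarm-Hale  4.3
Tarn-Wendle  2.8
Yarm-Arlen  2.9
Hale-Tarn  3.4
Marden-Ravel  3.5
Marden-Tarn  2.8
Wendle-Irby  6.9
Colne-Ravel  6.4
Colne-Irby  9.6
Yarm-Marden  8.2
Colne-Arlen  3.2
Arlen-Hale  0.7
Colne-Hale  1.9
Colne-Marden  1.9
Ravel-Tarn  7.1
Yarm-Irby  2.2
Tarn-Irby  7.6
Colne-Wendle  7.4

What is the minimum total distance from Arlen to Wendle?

6.9 km

Enumerating some paths:
Arlen → Hale → Tarn → Wendle: 0.7+3.4+2.8 = 6.9
Arlen → Hale → Colne → Marden → Wendle: 0.7+1.9+1.9+2.7 = 7.2
The minimum is 6.9 km via Arlen → Hale → Tarn → Wendle.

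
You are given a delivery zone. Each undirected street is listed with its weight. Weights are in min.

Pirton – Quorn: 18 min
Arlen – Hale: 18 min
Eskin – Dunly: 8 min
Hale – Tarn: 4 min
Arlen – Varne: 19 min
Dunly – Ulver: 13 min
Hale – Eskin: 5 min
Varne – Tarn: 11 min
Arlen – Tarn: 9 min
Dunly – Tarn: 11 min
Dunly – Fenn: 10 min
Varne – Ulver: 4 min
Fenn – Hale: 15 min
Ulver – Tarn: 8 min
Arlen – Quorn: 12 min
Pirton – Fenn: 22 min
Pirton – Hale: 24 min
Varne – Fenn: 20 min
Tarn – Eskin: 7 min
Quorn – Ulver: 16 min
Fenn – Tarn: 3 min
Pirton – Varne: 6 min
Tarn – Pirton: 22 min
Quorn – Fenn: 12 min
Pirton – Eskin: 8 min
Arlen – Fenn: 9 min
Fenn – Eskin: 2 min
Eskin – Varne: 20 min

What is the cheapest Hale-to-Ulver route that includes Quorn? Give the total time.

Shortest Hale→Quorn: Hale–Tarn–Fenn–Quorn = 19
Best Quorn to Ulver: Quorn–Ulver costing 16
Total via Quorn: 19 + 16 = 35 min.

35 min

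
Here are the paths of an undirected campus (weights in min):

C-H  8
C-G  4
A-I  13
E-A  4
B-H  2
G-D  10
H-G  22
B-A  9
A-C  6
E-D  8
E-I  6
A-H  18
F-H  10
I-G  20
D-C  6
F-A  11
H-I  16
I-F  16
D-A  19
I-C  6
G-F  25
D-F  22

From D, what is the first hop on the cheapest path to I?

Candidate routes:
D → C → I: 6+6 = 12
D → E → I: 8+6 = 14
D → G → C → I: 10+4+6 = 20
Cheapest is D → C → I at 12 min.
So from D the first move is to C.

C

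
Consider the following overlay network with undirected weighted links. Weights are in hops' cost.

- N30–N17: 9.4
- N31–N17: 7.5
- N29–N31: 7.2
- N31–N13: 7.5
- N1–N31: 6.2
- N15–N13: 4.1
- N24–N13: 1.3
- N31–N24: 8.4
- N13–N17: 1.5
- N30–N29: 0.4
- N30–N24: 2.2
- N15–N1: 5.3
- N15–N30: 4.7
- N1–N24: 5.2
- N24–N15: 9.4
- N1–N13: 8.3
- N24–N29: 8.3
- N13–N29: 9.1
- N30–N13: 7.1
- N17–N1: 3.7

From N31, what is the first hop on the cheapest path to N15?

N1

Candidate routes:
N31 → N13 → N15: 7.5+4.1 = 11.6
N31 → N29 → N30 → N15: 7.2+0.4+4.7 = 12.3
N31 → N17 → N13 → N15: 7.5+1.5+4.1 = 13.1
N31 → N1 → N15: 6.2+5.3 = 11.5
The minimum is 11.5 hops' cost via N31 → N1 → N15.
So from N31 the first move is to N1.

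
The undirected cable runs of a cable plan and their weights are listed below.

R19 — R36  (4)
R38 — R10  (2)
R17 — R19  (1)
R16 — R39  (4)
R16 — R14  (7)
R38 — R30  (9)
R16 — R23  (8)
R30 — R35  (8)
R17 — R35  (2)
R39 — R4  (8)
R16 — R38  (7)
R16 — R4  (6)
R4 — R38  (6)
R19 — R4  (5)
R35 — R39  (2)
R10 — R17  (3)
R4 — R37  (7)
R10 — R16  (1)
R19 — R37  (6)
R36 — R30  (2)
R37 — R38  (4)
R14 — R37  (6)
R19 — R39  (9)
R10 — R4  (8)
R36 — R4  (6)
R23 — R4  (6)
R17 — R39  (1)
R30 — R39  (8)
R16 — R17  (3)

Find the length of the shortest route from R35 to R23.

13

Candidate routes:
R35–R17–R16–R23: 2+3+8 = 13
R35–R39–R17–R16–R23: 2+1+3+8 = 14
Cheapest is R35–R17–R16–R23 at 13.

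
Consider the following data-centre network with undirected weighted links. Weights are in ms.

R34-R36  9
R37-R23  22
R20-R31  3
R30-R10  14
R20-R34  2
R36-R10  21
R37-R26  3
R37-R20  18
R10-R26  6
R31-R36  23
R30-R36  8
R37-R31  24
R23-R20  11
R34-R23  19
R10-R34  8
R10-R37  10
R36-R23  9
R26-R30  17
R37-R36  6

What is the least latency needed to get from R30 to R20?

Running Dijkstra from R30:
R30: 0
R36: 8  (via R30)
R10: 14  (via R30)
R37: 14  (via R36)
R34: 17  (via R36)
R23: 17  (via R36)
R26: 17  (via R30)
R20: 19  (via R34)
Shortest route: R30 → R36 → R34 → R20 = 19 ms.

19 ms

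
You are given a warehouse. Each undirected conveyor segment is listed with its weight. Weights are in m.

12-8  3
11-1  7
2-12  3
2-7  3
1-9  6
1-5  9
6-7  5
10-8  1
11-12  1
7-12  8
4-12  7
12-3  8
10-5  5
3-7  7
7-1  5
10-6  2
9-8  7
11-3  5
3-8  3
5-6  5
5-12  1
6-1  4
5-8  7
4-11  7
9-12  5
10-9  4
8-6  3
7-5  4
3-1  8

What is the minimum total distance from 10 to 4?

Enumerating some paths:
10 - 5 - 12 - 4: 5+1+7 = 13
10 - 8 - 12 - 4: 1+3+7 = 11
10 - 8 - 12 - 11 - 4: 1+3+1+7 = 12
The minimum is 11 m via 10 - 8 - 12 - 4.

11 m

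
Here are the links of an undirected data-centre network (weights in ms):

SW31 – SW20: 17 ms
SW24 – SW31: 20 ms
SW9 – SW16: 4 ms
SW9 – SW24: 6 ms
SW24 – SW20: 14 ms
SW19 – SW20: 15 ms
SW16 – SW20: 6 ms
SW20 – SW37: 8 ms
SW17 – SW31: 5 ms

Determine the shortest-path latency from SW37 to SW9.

18 ms

Compare a few routes:
SW37 → SW20 → SW16 → SW9: 8+6+4 = 18
SW37 → SW20 → SW24 → SW9: 8+14+6 = 28
Cheapest is SW37 → SW20 → SW16 → SW9 at 18 ms.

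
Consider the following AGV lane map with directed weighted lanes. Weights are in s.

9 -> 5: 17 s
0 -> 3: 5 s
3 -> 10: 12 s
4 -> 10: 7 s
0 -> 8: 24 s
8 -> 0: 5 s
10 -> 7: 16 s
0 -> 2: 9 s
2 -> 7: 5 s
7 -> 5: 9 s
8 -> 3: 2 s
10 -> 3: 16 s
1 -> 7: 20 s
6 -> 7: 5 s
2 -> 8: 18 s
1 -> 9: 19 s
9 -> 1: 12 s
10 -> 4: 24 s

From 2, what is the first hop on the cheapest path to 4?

Candidate routes:
2 → 8 → 3 → 10 → 4: 18+2+12+24 = 56
2 → 8 → 0 → 3 → 10 → 4: 18+5+5+12+24 = 64
Cheapest is 2 → 8 → 3 → 10 → 4 at 56 s.
So from 2 the first move is to 8.

8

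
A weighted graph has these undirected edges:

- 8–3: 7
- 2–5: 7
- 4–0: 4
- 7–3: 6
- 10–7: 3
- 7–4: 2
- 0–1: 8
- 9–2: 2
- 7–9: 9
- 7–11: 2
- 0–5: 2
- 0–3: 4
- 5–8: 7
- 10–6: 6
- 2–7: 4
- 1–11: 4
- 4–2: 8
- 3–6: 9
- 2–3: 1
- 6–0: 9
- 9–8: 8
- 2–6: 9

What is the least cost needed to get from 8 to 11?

Running Dijkstra from 8:
8: 0
3: 7  (via 8)
5: 7  (via 8)
2: 8  (via 3)
9: 8  (via 8)
0: 9  (via 5)
7: 12  (via 2)
4: 13  (via 0)
11: 14  (via 7)
Shortest route: 8 → 3 → 2 → 7 → 11 = 14.

14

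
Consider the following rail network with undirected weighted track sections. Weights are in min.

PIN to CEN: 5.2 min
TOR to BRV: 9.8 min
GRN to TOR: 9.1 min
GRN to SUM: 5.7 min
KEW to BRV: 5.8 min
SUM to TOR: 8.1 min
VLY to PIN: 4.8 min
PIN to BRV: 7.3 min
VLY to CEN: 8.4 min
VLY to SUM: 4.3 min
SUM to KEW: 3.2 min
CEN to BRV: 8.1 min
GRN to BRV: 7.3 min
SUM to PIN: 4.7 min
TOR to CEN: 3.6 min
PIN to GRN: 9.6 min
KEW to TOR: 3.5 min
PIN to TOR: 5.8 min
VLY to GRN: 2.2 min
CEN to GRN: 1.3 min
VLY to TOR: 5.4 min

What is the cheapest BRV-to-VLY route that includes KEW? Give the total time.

13.3 min

Shortest BRV→KEW: BRV–KEW = 5.8
Shortest KEW→VLY: KEW–SUM–VLY = 7.5
Total via KEW: 5.8 + 7.5 = 13.3 min.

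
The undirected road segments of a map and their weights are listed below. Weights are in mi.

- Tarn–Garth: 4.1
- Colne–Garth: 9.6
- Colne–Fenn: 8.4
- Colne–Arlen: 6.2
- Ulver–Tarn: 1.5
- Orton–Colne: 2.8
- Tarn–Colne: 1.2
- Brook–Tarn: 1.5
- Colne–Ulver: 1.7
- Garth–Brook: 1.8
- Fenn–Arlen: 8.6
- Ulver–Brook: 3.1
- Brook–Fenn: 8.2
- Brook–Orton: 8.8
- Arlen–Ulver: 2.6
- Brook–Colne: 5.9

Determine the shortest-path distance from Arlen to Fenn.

8.6 mi

Settle nodes by increasing distance from Arlen:
Arlen: 0
Ulver: 2.6  (via Arlen)
Tarn: 4.1  (via Ulver)
Colne: 4.3  (via Ulver)
Brook: 5.6  (via Tarn)
Orton: 7.1  (via Colne)
Garth: 7.4  (via Brook)
Fenn: 8.6  (via Arlen)
Shortest route: Arlen–Fenn = 8.6 mi.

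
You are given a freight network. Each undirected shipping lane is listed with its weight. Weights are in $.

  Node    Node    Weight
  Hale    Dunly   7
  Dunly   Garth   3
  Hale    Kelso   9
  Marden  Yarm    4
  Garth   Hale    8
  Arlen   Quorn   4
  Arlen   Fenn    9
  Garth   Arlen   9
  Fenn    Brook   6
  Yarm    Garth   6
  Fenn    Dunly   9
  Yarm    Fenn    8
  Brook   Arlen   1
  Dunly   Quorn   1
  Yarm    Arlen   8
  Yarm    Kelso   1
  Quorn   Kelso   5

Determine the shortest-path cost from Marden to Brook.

$13

Shortest distances from Marden:
Marden: 0
Yarm: 4  (via Marden)
Kelso: 5  (via Yarm)
Garth: 10  (via Yarm)
Quorn: 10  (via Kelso)
Dunly: 11  (via Quorn)
Fenn: 12  (via Yarm)
Arlen: 12  (via Yarm)
Brook: 13  (via Arlen)
Shortest route: Marden–Yarm–Arlen–Brook = $13.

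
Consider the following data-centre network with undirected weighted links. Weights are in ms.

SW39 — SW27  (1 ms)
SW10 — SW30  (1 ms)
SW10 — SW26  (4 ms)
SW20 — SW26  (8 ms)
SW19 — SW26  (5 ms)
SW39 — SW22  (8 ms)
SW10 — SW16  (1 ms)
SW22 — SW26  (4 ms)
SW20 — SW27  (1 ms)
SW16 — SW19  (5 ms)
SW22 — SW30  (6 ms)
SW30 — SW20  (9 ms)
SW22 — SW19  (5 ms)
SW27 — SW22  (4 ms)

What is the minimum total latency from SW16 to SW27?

12 ms

Enumerating some paths:
SW16 → SW10 → SW30 → SW22 → SW27: 1+1+6+4 = 12
SW16 → SW10 → SW26 → SW22 → SW27: 1+4+4+4 = 13
Cheapest is SW16 → SW10 → SW30 → SW22 → SW27 at 12 ms.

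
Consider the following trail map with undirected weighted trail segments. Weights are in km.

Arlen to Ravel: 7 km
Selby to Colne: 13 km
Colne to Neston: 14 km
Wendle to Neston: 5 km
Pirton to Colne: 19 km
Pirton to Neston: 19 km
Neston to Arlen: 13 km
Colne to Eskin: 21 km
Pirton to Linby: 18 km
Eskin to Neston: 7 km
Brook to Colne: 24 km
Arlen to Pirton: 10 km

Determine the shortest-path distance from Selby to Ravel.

47 km

Running Dijkstra from Selby:
Selby: 0
Colne: 13  (via Selby)
Neston: 27  (via Colne)
Pirton: 32  (via Colne)
Wendle: 32  (via Neston)
Eskin: 34  (via Colne)
Brook: 37  (via Colne)
Arlen: 40  (via Neston)
Ravel: 47  (via Arlen)
Shortest route: Selby → Colne → Neston → Arlen → Ravel = 47 km.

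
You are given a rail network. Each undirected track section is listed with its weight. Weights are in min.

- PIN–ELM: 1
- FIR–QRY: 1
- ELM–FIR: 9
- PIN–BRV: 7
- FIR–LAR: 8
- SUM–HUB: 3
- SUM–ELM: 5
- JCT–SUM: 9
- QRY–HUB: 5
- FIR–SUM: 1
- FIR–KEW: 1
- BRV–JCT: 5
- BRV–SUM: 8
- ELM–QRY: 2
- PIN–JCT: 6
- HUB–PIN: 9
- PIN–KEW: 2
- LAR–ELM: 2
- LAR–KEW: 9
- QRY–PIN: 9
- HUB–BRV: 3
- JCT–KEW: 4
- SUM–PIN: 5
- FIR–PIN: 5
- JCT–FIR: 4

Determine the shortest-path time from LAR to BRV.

10 min

Running Dijkstra from LAR:
LAR: 0
ELM: 2  (via LAR)
PIN: 3  (via ELM)
QRY: 4  (via ELM)
KEW: 5  (via PIN)
FIR: 5  (via QRY)
SUM: 6  (via FIR)
HUB: 9  (via QRY)
JCT: 9  (via PIN)
BRV: 10  (via PIN)
Shortest route: LAR → ELM → PIN → BRV = 10 min.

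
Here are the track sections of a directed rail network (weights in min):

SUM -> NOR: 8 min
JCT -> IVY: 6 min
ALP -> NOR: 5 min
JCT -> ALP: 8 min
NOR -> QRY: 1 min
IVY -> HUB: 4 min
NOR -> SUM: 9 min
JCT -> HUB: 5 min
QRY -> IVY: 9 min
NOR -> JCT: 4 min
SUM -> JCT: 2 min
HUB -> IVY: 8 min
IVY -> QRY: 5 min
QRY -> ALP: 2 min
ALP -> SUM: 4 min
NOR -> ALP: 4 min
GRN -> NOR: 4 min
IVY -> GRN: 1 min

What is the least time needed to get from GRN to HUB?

13 min

Compare a few routes:
GRN - NOR - QRY - ALP - SUM - JCT - HUB: 4+1+2+4+2+5 = 18
GRN - NOR - QRY - IVY - HUB: 4+1+9+4 = 18
GRN - NOR - JCT - IVY - HUB: 4+4+6+4 = 18
GRN - NOR - JCT - HUB: 4+4+5 = 13
The minimum is 13 min via GRN - NOR - JCT - HUB.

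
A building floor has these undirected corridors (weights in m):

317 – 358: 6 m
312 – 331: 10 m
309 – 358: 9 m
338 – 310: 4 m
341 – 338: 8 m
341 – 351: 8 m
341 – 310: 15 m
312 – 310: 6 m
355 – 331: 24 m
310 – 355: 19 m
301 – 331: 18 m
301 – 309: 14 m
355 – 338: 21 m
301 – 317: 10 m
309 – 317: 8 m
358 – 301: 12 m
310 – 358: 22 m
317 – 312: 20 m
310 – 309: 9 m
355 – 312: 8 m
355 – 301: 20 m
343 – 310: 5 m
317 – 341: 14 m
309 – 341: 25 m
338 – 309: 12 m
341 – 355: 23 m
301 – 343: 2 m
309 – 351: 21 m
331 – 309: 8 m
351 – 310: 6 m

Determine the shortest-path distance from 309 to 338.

Settle nodes by increasing distance from 309:
309: 0
331: 8  (via 309)
317: 8  (via 309)
310: 9  (via 309)
358: 9  (via 309)
338: 12  (via 309)
Shortest route: 309 → 338 = 12 m.

12 m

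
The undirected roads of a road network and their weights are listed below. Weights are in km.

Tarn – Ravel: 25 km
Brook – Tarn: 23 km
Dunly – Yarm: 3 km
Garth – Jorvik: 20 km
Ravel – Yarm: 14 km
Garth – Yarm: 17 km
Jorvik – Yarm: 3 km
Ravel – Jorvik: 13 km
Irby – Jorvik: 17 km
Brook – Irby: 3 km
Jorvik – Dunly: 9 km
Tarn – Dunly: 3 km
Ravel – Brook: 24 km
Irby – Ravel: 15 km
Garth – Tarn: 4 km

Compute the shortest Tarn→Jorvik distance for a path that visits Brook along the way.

43 km

Shortest Tarn→Brook: Tarn → Brook = 23
Shortest Brook→Jorvik: Brook → Irby → Jorvik = 20
Total via Brook: 23 + 20 = 43 km.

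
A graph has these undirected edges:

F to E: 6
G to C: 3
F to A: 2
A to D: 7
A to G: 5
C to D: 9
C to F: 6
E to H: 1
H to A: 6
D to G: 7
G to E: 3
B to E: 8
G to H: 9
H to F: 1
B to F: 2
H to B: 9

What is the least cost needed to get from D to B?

Enumerating some paths:
D → G → E → H → F → B: 7+3+1+1+2 = 14
D → G → A → F → B: 7+5+2+2 = 16
D → A → F → B: 7+2+2 = 11
Cheapest is D → A → F → B at 11.

11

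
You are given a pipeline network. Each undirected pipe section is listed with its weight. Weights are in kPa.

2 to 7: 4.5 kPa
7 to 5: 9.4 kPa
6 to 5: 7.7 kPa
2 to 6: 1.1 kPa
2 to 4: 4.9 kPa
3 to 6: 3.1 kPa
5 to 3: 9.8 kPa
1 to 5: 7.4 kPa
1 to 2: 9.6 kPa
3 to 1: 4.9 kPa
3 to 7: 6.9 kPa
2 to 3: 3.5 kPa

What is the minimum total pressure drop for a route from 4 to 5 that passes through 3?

18.2 kPa

Shortest 4→3: 4–2–3 = 8.4
Best 3 to 5: 3–5 costing 9.8
Total via 3: 8.4 + 9.8 = 18.2 kPa.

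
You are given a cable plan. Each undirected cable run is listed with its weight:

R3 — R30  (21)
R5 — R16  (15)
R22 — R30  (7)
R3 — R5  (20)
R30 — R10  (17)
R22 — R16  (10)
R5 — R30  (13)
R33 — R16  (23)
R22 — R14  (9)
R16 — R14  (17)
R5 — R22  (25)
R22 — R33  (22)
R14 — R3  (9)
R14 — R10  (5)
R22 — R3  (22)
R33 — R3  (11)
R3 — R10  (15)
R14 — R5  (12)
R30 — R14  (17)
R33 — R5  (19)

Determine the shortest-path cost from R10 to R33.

25

Running Dijkstra from R10:
R10: 0
R14: 5  (via R10)
R22: 14  (via R14)
R3: 14  (via R14)
R30: 17  (via R10)
R5: 17  (via R14)
R16: 22  (via R14)
R33: 25  (via R3)
Shortest route: R10–R14–R3–R33 = 25.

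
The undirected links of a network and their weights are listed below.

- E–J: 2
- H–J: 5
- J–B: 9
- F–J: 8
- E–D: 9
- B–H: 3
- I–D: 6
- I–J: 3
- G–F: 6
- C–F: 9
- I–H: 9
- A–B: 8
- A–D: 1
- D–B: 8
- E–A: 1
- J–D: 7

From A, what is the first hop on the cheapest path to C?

E

Compare a few routes:
A - E - J - F - C: 1+2+8+9 = 20
A - D - J - F - C: 1+7+8+9 = 25
Cheapest is A - E - J - F - C at 20.
So from A the first move is to E.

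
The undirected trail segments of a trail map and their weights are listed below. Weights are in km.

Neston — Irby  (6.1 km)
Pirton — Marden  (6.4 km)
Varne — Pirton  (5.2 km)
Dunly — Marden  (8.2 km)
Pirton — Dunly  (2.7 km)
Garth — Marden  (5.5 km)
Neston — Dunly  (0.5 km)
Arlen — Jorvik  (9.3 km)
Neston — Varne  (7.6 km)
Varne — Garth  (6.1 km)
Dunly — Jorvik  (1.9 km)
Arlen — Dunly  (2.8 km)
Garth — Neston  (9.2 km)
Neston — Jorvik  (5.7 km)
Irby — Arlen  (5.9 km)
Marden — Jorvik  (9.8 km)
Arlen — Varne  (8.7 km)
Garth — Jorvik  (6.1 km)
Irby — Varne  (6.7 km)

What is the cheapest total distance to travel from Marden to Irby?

14.8 km

Compare a few routes:
Marden–Pirton–Dunly–Arlen–Irby: 6.4+2.7+2.8+5.9 = 17.8
Marden–Pirton–Dunly–Neston–Irby: 6.4+2.7+0.5+6.1 = 15.7
Marden–Dunly–Arlen–Irby: 8.2+2.8+5.9 = 16.9
Marden–Dunly–Neston–Irby: 8.2+0.5+6.1 = 14.8
The minimum is 14.8 km via Marden–Dunly–Neston–Irby.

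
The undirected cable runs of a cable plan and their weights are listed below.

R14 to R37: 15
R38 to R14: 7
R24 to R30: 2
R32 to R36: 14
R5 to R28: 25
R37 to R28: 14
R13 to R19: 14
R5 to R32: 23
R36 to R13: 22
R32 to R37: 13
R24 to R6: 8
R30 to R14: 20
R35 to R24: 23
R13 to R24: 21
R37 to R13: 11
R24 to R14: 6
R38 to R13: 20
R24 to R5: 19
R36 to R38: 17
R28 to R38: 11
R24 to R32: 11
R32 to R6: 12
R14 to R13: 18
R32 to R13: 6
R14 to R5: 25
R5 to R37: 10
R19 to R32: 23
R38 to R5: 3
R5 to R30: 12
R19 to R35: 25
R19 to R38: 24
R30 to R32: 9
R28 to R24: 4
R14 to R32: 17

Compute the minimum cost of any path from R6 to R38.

21

Running Dijkstra from R6:
R6: 0
R24: 8  (via R6)
R30: 10  (via R24)
R28: 12  (via R24)
R32: 12  (via R6)
R14: 14  (via R24)
R13: 18  (via R32)
R38: 21  (via R14)
Shortest route: R6 → R24 → R14 → R38 = 21.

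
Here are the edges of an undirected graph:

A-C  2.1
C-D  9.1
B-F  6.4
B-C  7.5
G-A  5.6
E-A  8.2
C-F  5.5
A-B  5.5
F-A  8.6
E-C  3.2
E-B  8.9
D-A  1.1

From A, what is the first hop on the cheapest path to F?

Candidate routes:
A - F: 8.6 = 8.6
A - C - F: 2.1+5.5 = 7.6
Cheapest is A - C - F at 7.6.
So from A the first move is to C.

C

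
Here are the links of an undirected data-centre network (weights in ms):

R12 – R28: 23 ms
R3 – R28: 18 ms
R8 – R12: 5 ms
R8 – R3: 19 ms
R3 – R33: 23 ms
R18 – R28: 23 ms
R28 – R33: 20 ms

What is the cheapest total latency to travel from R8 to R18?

51 ms

Candidate routes:
R8 - R3 - R28 - R18: 19+18+23 = 60
R8 - R12 - R28 - R18: 5+23+23 = 51
Cheapest is R8 - R12 - R28 - R18 at 51 ms.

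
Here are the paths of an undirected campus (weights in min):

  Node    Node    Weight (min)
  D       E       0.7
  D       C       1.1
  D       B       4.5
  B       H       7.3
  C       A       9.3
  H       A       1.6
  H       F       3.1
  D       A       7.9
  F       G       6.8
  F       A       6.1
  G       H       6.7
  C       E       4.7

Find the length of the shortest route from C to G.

Running Dijkstra from C:
C: 0
D: 1.1  (via C)
E: 1.8  (via D)
B: 5.6  (via D)
A: 9  (via D)
H: 10.6  (via A)
F: 13.7  (via H)
G: 17.3  (via H)
Shortest route: C → D → A → H → G = 17.3 min.

17.3 min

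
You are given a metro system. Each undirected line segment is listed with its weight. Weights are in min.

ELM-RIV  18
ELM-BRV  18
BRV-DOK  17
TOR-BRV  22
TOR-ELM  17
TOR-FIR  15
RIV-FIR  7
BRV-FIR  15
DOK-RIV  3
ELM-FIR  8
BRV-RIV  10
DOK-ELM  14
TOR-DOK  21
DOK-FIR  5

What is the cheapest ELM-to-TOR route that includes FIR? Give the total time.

Best ELM to FIR: ELM–FIR costing 8
Shortest FIR→TOR: FIR–TOR = 15
Total via FIR: 8 + 15 = 23 min.

23 min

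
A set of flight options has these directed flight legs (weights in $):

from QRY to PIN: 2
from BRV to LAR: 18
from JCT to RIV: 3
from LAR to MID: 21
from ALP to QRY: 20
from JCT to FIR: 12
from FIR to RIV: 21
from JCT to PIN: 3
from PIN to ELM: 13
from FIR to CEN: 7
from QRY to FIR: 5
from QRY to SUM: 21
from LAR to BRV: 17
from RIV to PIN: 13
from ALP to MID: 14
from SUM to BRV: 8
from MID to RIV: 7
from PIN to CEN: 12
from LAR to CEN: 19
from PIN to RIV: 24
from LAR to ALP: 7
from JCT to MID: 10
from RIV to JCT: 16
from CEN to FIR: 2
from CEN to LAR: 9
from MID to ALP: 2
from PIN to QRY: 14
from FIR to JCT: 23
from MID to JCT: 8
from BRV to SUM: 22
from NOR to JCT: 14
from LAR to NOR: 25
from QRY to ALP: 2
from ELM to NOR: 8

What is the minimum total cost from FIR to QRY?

$40

Enumerating some paths:
FIR–RIV–PIN–QRY: 21+13+14 = 48
FIR–JCT–PIN–QRY: 23+3+14 = 40
FIR–CEN–LAR–ALP–QRY: 7+9+7+20 = 43
Cheapest is FIR–JCT–PIN–QRY at $40.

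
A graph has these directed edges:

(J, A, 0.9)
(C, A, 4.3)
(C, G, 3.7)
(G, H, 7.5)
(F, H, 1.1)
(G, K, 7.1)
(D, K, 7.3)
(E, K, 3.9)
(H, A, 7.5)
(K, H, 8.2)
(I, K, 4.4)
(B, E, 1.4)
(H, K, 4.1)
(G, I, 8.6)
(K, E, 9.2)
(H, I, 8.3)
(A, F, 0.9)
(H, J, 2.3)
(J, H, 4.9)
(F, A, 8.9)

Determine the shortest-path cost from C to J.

Settle nodes by increasing distance from C:
C: 0
G: 3.7  (via C)
A: 4.3  (via C)
F: 5.2  (via A)
H: 6.3  (via F)
J: 8.6  (via H)
Shortest route: C–A–F–H–J = 8.6.

8.6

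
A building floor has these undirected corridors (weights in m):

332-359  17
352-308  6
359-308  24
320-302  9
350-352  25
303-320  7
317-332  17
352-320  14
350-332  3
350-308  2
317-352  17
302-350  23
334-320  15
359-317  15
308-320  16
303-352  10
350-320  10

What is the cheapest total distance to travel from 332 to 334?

28 m

Enumerating some paths:
332 → 350 → 308 → 320 → 334: 3+2+16+15 = 36
332 → 350 → 320 → 334: 3+10+15 = 28
332 → 350 → 308 → 352 → 320 → 334: 3+2+6+14+15 = 40
332 → 350 → 308 → 352 → 303 → 320 → 334: 3+2+6+10+7+15 = 43
Cheapest is 332 → 350 → 320 → 334 at 28 m.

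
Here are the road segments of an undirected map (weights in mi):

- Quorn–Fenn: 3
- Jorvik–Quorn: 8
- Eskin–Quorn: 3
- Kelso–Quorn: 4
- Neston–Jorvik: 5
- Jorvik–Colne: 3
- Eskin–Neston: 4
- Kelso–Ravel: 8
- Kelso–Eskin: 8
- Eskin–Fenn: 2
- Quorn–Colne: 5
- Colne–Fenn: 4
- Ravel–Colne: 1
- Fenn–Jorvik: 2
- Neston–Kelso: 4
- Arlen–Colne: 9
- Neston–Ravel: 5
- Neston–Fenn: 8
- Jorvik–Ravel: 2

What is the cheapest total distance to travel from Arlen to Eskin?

Running Dijkstra from Arlen:
Arlen: 0
Colne: 9  (via Arlen)
Ravel: 10  (via Colne)
Jorvik: 12  (via Colne)
Fenn: 13  (via Colne)
Quorn: 14  (via Colne)
Eskin: 15  (via Fenn)
Shortest route: Arlen–Colne–Fenn–Eskin = 15 mi.

15 mi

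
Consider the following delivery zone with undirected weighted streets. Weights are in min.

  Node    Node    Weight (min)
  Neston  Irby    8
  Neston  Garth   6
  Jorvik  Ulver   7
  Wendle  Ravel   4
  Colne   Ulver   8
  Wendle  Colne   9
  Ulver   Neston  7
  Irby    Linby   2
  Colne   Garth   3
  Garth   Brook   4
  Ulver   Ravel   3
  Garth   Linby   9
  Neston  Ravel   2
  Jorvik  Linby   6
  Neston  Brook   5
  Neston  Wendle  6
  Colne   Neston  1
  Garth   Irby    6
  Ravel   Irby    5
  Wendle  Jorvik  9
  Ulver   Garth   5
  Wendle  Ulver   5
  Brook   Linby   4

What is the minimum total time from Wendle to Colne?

Running Dijkstra from Wendle:
Wendle: 0
Ravel: 4  (via Wendle)
Ulver: 5  (via Wendle)
Neston: 6  (via Wendle)
Colne: 7  (via Neston)
Shortest route: Wendle–Neston–Colne = 7 min.

7 min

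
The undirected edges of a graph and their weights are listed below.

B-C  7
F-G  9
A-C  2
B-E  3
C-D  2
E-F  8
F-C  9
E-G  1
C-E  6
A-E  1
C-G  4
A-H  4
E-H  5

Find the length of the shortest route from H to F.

13

Shortest distances from H:
H: 0
A: 4  (via H)
E: 5  (via H)
C: 6  (via A)
G: 6  (via E)
B: 8  (via E)
D: 8  (via C)
F: 13  (via E)
Shortest route: H → E → F = 13.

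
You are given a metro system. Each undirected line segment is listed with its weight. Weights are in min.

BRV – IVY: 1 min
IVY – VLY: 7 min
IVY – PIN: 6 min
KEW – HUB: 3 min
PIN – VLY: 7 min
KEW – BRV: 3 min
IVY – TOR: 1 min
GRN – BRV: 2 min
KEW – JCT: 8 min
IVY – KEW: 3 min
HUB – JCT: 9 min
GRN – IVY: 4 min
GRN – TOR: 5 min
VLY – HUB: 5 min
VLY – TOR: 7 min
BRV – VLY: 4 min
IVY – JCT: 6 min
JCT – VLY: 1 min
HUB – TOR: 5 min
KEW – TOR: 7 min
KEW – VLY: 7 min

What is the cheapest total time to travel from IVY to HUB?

6 min

Settle nodes by increasing distance from IVY:
IVY: 0
TOR: 1  (via IVY)
BRV: 1  (via IVY)
KEW: 3  (via IVY)
GRN: 3  (via BRV)
VLY: 5  (via BRV)
HUB: 6  (via TOR)
Shortest route: IVY → TOR → HUB = 6 min.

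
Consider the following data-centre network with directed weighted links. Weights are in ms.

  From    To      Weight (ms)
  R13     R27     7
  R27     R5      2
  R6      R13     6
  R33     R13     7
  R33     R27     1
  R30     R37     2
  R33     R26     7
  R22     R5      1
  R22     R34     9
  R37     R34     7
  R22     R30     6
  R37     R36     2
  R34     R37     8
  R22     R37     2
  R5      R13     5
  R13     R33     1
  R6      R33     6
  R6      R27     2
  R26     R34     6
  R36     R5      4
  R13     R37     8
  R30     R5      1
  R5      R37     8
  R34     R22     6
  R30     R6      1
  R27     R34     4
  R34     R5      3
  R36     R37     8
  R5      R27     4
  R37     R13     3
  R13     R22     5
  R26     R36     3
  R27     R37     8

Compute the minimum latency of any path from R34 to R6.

Running Dijkstra from R34:
R34: 0
R5: 3  (via R34)
R22: 6  (via R34)
R27: 7  (via R5)
R13: 8  (via R5)
R37: 8  (via R34)
R33: 9  (via R13)
R36: 10  (via R37)
R30: 12  (via R22)
R6: 13  (via R30)
Shortest route: R34 → R22 → R30 → R6 = 13 ms.

13 ms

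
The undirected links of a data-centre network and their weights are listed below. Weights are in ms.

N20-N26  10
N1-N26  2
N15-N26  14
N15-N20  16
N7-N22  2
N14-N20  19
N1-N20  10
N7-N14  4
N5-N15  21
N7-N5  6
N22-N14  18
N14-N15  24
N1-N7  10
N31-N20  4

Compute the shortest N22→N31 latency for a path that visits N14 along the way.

29 ms

Best N22 to N14: N22–N7–N14 costing 6
Shortest N14→N31: N14–N20–N31 = 23
Total via N14: 6 + 23 = 29 ms.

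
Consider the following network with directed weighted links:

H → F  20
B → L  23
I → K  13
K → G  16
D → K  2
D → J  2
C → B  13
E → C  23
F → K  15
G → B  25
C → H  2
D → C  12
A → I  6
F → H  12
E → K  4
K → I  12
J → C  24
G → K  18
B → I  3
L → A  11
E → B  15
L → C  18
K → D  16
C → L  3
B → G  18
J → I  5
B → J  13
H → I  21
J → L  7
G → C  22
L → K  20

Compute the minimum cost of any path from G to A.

Compare a few routes:
G - C - L - A: 22+3+11 = 36
G - K - D - J - L - A: 18+16+2+7+11 = 54
The minimum is 36 via G - C - L - A.

36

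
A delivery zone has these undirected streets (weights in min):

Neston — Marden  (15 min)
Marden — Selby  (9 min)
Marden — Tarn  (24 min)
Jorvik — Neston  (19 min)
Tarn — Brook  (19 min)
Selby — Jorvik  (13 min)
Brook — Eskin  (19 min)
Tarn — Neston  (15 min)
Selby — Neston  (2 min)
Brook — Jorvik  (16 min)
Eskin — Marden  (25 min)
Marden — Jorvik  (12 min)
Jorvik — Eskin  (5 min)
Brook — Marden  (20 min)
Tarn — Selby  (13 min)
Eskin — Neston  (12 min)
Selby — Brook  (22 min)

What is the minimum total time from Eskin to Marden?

17 min

Running Dijkstra from Eskin:
Eskin: 0
Jorvik: 5  (via Eskin)
Neston: 12  (via Eskin)
Selby: 14  (via Neston)
Marden: 17  (via Jorvik)
Shortest route: Eskin–Jorvik–Marden = 17 min.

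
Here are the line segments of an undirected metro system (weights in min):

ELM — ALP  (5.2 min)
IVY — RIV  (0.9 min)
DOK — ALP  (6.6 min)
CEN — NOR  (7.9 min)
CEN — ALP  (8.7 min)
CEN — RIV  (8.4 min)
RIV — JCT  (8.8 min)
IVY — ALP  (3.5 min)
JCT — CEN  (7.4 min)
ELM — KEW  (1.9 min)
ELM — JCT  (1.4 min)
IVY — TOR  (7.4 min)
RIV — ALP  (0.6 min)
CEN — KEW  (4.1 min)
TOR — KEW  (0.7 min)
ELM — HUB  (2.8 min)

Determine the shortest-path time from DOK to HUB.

14.6 min

Candidate routes:
DOK → ALP → IVY → TOR → KEW → ELM → HUB: 6.6+3.5+7.4+0.7+1.9+2.8 = 22.9
DOK → ALP → RIV → IVY → TOR → KEW → ELM → HUB: 6.6+0.6+0.9+7.4+0.7+1.9+2.8 = 20.9
DOK → ALP → RIV → JCT → ELM → HUB: 6.6+0.6+8.8+1.4+2.8 = 20.2
DOK → ALP → ELM → HUB: 6.6+5.2+2.8 = 14.6
Cheapest is DOK → ALP → ELM → HUB at 14.6 min.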